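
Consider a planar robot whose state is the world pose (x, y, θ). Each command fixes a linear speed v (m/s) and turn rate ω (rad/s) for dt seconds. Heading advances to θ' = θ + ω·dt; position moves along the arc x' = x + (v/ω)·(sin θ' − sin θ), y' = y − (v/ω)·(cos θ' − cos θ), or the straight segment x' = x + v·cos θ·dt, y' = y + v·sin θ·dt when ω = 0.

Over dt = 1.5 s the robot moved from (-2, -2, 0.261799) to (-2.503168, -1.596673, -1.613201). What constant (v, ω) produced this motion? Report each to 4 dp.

v = -0.5000, ω = -1.2500

Δθ = -1.613201 − 0.261799 = -1.875000
ω = Δθ/dt = -1.875000/1.5 = -1.2500
R = Δx/(sin θ' − sin θ) = 0.4000
v = R·ω = 0.4000·-1.2500 = -0.5000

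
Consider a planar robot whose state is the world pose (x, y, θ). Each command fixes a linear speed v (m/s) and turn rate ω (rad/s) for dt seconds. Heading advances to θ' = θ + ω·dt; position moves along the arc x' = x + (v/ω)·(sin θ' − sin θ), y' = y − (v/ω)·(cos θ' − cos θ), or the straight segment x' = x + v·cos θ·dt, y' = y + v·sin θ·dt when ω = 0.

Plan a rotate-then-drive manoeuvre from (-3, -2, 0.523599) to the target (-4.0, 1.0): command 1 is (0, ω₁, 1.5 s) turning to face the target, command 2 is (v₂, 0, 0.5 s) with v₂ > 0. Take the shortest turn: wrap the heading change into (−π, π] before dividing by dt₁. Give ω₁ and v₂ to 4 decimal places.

ω₁ = 0.9126, v₂ = 6.3246

heading to target = atan2(1−-2, -4−-3) = 1.8925
Δθ = wrap(1.8925 − 0.5236) = 1.3689; ω₁ = Δθ/dt₁ = 0.9126
distance = √((-4−-3)² + (1−-2)²) = 3.1623; v₂ = distance/dt₂ = 6.3246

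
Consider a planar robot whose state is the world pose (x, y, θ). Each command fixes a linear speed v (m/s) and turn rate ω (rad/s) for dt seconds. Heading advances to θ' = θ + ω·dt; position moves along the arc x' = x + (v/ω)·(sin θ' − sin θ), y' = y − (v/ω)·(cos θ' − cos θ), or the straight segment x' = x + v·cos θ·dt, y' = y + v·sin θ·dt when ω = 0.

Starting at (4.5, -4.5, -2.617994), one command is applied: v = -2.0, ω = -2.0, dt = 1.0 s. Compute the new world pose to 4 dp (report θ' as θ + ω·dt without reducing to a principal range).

(5.9955, -5.2718, -4.6180)

θ' = -2.6180 + -2.0·1.0 = -4.6180
R = v/ω = -2.0/-2.0 = 1.0000
x' = 4.5 + 1.0000·(sin -4.6180 − sin -2.6180) = 5.9955
y' = -4.5 − 1.0000·(cos -4.6180 − cos -2.6180) = -5.2718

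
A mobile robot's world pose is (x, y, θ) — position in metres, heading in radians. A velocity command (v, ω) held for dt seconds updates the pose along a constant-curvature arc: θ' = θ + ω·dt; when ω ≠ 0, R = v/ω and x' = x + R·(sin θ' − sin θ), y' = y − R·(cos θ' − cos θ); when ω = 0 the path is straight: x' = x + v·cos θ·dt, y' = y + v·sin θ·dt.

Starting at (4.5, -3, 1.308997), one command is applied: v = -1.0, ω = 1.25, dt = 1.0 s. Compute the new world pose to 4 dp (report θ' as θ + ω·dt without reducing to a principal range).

(4.8326, -3.8751, 2.5590)

θ' = 1.3090 + 1.25·1.0 = 2.5590
R = v/ω = -1.0/1.25 = -0.8000
x' = 4.5 + -0.8000·(sin 2.5590 − sin 1.3090) = 4.8326
y' = -3 − -0.8000·(cos 2.5590 − cos 1.3090) = -3.8751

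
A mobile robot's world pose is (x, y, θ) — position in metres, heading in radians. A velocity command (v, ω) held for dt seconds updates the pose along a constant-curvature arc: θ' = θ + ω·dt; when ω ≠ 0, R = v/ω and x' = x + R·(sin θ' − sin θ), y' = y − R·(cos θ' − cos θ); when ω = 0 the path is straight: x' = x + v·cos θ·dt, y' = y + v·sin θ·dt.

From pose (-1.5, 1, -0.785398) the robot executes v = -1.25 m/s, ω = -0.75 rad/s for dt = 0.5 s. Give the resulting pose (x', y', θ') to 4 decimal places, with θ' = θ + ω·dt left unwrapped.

(-1.8498, 1.5136, -1.1604)

θ' = -0.7854 + -0.75·0.5 = -1.1604
R = v/ω = -1.25/-0.75 = 1.6667
x' = -1.5 + 1.6667·(sin -1.1604 − sin -0.7854) = -1.8498
y' = 1 − 1.6667·(cos -1.1604 − cos -0.7854) = 1.5136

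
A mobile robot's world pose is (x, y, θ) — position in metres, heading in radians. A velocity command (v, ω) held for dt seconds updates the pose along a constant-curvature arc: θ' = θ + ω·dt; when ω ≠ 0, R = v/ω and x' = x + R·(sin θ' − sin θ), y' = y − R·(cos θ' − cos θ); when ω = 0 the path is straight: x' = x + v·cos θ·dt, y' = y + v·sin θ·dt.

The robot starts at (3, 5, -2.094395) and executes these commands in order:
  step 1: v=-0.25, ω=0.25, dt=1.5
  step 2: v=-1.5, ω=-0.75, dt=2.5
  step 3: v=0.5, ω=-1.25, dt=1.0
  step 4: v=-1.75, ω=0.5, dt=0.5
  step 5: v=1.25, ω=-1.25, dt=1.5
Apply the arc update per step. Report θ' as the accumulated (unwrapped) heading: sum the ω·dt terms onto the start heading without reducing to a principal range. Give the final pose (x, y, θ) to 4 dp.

step 1: θ'=-1.7194 (R=-1.0000) → pose (3.1230, 5.3519, -1.7194)
step 2: θ'=-3.5944 (R=2.0000) → pose (5.9759, 6.8543, -3.5944)
step 3: θ'=-4.8444 (R=-0.4000) → pose (5.7544, 7.2666, -4.8444)
step 4: θ'=-4.5944 (R=-3.5000) → pose (5.7482, 6.3939, -4.5944)
step 5: θ'=-6.4694 (R=-1.0000) → pose (6.9264, 7.4944, -6.4694)

(6.9264, 7.4944, -6.4694)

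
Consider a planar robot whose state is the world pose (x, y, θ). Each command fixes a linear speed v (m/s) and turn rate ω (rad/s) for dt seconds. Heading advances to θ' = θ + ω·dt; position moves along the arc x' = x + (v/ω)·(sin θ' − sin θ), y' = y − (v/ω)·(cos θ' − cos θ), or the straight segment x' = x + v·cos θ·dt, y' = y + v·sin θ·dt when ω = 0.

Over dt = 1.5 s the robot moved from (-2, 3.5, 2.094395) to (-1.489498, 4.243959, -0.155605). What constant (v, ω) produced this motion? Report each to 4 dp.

Δθ = -0.155605 − 2.094395 = -2.250000
ω = Δθ/dt = -2.250000/1.5 = -1.5000
R = −Δy/(cos θ' − cos θ) = -0.5000
v = R·ω = -0.5000·-1.5000 = 0.7500

v = 0.7500, ω = -1.5000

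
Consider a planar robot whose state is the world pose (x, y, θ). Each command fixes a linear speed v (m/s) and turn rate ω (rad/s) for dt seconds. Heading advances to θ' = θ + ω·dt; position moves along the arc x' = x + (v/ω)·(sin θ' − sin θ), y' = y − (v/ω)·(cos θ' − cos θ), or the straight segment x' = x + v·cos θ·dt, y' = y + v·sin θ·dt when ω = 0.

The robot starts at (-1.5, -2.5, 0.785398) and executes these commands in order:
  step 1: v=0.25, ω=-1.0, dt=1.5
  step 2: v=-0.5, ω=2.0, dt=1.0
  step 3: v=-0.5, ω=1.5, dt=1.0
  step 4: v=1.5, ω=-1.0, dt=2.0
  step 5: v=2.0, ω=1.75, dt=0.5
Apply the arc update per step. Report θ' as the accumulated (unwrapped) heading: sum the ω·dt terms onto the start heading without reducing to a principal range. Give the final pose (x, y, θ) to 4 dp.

step 1: θ'=-0.7146 (R=-0.2500) → pose (-1.1594, -2.4879, -0.7146)
step 2: θ'=1.2854 (R=-0.2500) → pose (-1.5631, -2.6064, 1.2854)
step 3: θ'=2.7854 (R=-0.3333) → pose (-1.3595, -3.0126, 2.7854)
step 4: θ'=0.7854 (R=-1.5000) → pose (-1.8971, -0.5461, 0.7854)
step 5: θ'=1.6604 (R=1.1429) → pose (-1.5669, 0.3642, 1.6604)

(-1.5669, 0.3642, 1.6604)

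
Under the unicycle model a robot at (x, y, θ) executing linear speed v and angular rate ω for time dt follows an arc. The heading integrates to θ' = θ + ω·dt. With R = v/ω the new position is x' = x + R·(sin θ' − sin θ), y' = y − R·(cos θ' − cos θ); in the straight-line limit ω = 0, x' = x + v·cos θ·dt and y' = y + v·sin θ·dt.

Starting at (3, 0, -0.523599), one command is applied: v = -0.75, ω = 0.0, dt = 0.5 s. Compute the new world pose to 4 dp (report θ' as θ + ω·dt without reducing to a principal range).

(2.6752, 0.1875, -0.5236)

θ' = -0.5236 + 0.0·0.5 = -0.5236
ω = 0 → straight: x' = 3 + -0.75·cos(-0.5236)·0.5 = 2.6752
y' = 0 + -0.75·sin(-0.5236)·0.5 = 0.1875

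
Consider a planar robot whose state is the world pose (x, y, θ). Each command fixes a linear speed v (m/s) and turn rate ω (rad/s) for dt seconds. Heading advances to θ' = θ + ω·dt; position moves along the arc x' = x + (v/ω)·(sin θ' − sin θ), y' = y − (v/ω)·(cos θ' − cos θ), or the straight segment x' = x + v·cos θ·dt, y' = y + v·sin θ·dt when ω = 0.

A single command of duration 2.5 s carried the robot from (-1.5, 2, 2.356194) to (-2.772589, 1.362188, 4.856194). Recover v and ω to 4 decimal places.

Δθ = 4.856194 − 2.356194 = 2.500000
ω = Δθ/dt = 2.500000/2.5 = 1.0000
R = Δx/(sin θ' − sin θ) = 0.7500
v = R·ω = 0.7500·1.0000 = 0.7500

v = 0.7500, ω = 1.0000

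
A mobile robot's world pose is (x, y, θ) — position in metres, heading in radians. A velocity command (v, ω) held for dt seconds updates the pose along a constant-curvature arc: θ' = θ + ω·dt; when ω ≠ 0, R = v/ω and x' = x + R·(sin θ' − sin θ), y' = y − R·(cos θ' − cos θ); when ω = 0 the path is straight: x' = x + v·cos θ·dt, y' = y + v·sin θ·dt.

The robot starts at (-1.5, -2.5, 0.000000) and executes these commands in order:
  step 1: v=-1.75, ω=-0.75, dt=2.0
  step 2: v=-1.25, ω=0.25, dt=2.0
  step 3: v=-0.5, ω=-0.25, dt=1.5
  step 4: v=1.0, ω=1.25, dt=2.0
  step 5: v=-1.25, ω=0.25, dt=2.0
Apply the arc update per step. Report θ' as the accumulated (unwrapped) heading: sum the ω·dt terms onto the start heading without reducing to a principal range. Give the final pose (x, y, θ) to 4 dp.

(-3.8612, 0.0915, 1.6250)

step 1: θ'=-1.5000 (R=2.3333) → pose (-3.8275, -0.3317, -1.5000)
step 2: θ'=-1.0000 (R=-5.0000) → pose (-4.6076, 2.0161, -1.0000)
step 3: θ'=-1.3750 (R=2.0000) → pose (-4.8865, 2.7076, -1.3750)
step 4: θ'=1.1250 (R=0.8000) → pose (-3.3799, 2.5183, 1.1250)
step 5: θ'=1.6250 (R=-5.0000) → pose (-3.8612, 0.0915, 1.6250)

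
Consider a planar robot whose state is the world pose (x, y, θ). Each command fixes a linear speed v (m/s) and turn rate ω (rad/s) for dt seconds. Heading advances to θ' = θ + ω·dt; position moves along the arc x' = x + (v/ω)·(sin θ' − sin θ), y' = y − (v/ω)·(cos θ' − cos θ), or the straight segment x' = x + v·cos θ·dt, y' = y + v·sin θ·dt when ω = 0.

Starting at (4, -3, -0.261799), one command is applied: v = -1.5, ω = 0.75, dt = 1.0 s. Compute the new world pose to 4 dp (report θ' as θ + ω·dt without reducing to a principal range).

θ' = -0.2618 + 0.75·1.0 = 0.4882
R = v/ω = -1.5/0.75 = -2.0000
x' = 4 + -2.0000·(sin 0.4882 − sin -0.2618) = 2.5443
y' = -3 − -2.0000·(cos 0.4882 − cos -0.2618) = -3.1655

(2.5443, -3.1655, 0.4882)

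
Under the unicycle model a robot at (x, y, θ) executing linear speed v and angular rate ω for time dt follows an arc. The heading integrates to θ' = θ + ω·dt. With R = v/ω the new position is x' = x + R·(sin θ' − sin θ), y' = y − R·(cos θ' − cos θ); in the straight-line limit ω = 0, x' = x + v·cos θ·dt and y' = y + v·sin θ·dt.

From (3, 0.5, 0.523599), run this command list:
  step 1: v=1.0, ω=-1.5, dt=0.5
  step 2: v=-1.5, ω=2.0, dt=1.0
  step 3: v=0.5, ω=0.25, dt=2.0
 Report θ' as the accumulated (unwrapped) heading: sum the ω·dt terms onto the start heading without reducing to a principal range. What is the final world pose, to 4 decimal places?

step 1: θ'=-0.2264 (R=-0.6667) → pose (3.4830, 0.5723, -0.2264)
step 2: θ'=1.7736 (R=-0.7500) → pose (2.5800, -0.3096, 1.7736)
step 3: θ'=2.2736 (R=2.0000) → pose (2.1471, 0.5803, 2.2736)

(2.1471, 0.5803, 2.2736)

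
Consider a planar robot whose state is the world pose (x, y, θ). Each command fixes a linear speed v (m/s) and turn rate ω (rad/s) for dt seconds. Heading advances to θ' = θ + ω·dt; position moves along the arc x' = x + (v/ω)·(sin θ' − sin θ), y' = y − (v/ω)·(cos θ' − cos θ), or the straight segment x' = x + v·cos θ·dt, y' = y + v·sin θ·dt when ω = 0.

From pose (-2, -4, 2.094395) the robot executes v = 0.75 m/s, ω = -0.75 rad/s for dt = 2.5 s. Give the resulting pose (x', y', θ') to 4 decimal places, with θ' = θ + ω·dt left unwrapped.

(-1.3516, -2.5240, 0.2194)

θ' = 2.0944 + -0.75·2.5 = 0.2194
R = v/ω = 0.75/-0.75 = -1.0000
x' = -2 + -1.0000·(sin 0.2194 − sin 2.0944) = -1.3516
y' = -4 − -1.0000·(cos 0.2194 − cos 2.0944) = -2.5240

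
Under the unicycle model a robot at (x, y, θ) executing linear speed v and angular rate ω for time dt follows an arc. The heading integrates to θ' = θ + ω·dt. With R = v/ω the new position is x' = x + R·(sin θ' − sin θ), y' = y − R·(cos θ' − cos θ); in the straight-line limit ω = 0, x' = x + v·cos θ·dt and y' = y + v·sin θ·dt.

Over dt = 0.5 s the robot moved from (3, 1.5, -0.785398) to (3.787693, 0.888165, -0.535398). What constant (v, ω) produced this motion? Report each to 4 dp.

Δθ = -0.535398 − -0.785398 = 0.250000
ω = Δθ/dt = 0.250000/0.5 = 0.5000
R = Δx/(sin θ' − sin θ) = 4.0000
v = R·ω = 4.0000·0.5000 = 2.0000

v = 2.0000, ω = 0.5000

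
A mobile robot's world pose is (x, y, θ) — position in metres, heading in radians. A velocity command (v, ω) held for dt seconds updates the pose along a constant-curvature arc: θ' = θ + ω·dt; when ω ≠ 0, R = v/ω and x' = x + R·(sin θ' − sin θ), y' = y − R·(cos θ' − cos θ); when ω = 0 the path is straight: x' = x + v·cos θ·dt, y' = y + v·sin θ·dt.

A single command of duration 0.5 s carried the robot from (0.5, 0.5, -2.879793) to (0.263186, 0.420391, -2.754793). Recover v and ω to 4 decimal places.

Δθ = -2.754793 − -2.879793 = 0.125000
ω = Δθ/dt = 0.125000/0.5 = 0.2500
R = Δx/(sin θ' − sin θ) = 2.0000
v = R·ω = 2.0000·0.2500 = 0.5000

v = 0.5000, ω = 0.2500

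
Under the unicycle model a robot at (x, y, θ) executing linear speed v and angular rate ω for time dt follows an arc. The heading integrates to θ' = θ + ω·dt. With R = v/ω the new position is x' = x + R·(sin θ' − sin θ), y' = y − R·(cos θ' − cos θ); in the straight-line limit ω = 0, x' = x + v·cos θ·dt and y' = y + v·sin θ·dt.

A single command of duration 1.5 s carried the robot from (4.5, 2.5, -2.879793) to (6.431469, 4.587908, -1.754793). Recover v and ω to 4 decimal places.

v = -2.0000, ω = 0.7500

Δθ = -1.754793 − -2.879793 = 1.125000
ω = Δθ/dt = 1.125000/1.5 = 0.7500
R = −Δy/(cos θ' − cos θ) = -2.6667
v = R·ω = -2.6667·0.7500 = -2.0000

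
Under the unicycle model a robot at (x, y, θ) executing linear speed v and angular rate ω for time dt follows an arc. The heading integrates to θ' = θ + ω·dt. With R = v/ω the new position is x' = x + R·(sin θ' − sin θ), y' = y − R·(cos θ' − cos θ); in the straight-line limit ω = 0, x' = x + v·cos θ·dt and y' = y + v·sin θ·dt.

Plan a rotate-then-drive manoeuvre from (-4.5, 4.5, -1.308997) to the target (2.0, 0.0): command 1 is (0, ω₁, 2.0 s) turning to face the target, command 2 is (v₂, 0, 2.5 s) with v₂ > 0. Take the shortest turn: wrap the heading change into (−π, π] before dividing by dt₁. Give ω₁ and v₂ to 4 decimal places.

ω₁ = 0.3517, v₂ = 3.1623

heading to target = atan2(0−4.5, 2−-4.5) = -0.6055
Δθ = wrap(-0.6055 − -1.3090) = 0.7035; ω₁ = Δθ/dt₁ = 0.3517
distance = √((2−-4.5)² + (0−4.5)²) = 7.9057; v₂ = distance/dt₂ = 3.1623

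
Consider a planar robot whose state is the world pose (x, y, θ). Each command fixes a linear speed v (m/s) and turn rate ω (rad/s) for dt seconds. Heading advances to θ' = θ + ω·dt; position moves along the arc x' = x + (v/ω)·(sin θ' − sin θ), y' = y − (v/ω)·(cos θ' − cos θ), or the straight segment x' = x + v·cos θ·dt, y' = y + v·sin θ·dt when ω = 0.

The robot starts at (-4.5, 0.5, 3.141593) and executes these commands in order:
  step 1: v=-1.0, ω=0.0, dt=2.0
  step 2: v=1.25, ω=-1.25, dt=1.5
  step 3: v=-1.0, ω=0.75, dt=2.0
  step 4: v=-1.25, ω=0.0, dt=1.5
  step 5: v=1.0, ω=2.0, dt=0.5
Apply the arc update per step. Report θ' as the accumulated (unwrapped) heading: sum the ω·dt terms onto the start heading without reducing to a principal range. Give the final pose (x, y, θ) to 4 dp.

(-1.4013, -0.5871, 3.7666)

step 1: θ'=3.1416 (straight) → pose (-2.5000, 0.5000, 3.1416)
step 2: θ'=1.2666 (R=-1.0000) → pose (-3.4541, 1.7995, 1.2666)
step 3: θ'=2.7666 (R=-1.3333) → pose (-2.6703, 0.1595, 2.7666)
step 4: θ'=2.7666 (straight) → pose (-0.9256, -0.5273, 2.7666)
step 5: θ'=3.7666 (R=0.5000) → pose (-1.4013, -0.5871, 3.7666)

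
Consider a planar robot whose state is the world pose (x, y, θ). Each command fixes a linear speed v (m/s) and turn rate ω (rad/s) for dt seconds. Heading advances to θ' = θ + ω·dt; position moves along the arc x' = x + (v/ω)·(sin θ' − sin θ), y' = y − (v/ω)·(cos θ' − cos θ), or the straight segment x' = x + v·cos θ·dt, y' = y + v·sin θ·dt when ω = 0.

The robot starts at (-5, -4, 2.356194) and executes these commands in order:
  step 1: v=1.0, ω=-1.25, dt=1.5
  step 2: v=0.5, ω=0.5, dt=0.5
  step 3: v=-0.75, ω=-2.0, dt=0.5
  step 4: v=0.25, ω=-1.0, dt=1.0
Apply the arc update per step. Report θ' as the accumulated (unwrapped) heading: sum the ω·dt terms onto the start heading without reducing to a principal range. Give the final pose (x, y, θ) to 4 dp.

step 1: θ'=0.4812 (R=-0.8000) → pose (-4.8046, -2.7252, 0.4812)
step 2: θ'=0.7312 (R=1.0000) → pose (-4.5997, -2.5831, 0.7312)
step 3: θ'=-0.2688 (R=0.3750) → pose (-4.9497, -2.6655, -0.2688)
step 4: θ'=-1.2688 (R=-0.2500) → pose (-4.7774, -2.8322, -1.2688)

(-4.7774, -2.8322, -1.2688)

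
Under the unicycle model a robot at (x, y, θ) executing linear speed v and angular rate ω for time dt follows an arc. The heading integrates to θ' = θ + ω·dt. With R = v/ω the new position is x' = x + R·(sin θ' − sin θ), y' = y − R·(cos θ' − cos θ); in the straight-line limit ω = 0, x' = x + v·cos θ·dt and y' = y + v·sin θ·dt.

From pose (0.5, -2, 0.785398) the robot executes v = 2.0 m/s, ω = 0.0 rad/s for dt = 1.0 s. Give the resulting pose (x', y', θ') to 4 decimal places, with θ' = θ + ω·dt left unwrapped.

θ' = 0.7854 + 0.0·1.0 = 0.7854
ω = 0 → straight: x' = 0.5 + 2.0·cos(0.7854)·1.0 = 1.9142
y' = -2 + 2.0·sin(0.7854)·1.0 = -0.5858

(1.9142, -0.5858, 0.7854)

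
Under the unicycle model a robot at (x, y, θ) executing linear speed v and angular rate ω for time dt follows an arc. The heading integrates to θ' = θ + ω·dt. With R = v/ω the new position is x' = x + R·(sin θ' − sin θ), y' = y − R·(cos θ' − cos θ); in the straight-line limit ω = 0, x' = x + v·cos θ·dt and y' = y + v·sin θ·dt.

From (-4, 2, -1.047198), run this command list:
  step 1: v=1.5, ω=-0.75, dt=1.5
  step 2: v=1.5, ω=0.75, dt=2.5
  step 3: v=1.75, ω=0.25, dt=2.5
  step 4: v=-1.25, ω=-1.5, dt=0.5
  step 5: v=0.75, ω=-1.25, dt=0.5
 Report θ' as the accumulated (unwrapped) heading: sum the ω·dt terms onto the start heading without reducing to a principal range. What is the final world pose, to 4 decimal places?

(0.9481, -3.3282, -1.0472)

step 1: θ'=-2.1722 (R=-2.0000) → pose (-4.0830, -0.1316, -2.1722)
step 2: θ'=-0.2972 (R=2.0000) → pose (-3.0196, -3.1755, -0.2972)
step 3: θ'=0.3278 (R=7.0000) → pose (1.2841, -3.1097, 0.3278)
step 4: θ'=-0.4222 (R=0.8333) → pose (0.6743, -3.0809, -0.4222)
step 5: θ'=-1.0472 (R=-0.6000) → pose (0.9481, -3.3282, -1.0472)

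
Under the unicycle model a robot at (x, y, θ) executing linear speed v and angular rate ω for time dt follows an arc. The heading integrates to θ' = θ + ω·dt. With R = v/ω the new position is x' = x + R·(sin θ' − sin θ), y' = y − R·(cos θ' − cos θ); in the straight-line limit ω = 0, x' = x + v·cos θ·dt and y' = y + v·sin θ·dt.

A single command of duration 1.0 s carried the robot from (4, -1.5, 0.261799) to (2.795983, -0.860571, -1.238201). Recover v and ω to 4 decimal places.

v = -1.5000, ω = -1.5000

Δθ = -1.238201 − 0.261799 = -1.500000
ω = Δθ/dt = -1.500000/1.0 = -1.5000
R = Δx/(sin θ' − sin θ) = 1.0000
v = R·ω = 1.0000·-1.5000 = -1.5000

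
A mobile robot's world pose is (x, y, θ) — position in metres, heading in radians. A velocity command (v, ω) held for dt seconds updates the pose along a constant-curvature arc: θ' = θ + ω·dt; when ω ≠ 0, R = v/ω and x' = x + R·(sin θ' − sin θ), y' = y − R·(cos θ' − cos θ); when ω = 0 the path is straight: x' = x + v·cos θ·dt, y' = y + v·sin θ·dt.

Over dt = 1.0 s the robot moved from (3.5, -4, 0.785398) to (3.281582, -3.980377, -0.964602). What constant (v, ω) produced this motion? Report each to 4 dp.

Δθ = -0.964602 − 0.785398 = -1.750000
ω = Δθ/dt = -1.750000/1.0 = -1.7500
R = Δx/(sin θ' − sin θ) = 0.1429
v = R·ω = 0.1429·-1.7500 = -0.2500

v = -0.2500, ω = -1.7500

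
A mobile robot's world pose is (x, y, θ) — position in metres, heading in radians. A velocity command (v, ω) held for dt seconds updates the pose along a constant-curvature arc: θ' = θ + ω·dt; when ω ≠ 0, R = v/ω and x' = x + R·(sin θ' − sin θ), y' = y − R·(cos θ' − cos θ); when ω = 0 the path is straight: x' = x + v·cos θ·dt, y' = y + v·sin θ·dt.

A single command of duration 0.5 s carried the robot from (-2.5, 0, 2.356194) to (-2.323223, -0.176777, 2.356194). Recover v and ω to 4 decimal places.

Δθ = 2.356194 − 2.356194 = 0.000000
ω = Δθ/dt = 0.000000/0.5 = 0.0000
ω = 0 → v = (Δx·cos θ + Δy·sin θ)/dt = -0.5000

v = -0.5000, ω = 0.0000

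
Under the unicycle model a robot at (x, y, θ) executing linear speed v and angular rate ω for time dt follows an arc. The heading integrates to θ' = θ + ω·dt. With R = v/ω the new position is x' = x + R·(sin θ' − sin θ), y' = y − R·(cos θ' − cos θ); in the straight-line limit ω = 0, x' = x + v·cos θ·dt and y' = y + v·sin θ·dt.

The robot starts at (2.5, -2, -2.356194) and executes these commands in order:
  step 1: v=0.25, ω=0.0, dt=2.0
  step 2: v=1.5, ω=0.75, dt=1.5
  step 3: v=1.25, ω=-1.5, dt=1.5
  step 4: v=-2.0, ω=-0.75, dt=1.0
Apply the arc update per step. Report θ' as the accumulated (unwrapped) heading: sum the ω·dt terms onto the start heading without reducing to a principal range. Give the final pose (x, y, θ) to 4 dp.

(2.0871, -6.7775, -4.2312)

step 1: θ'=-2.3562 (straight) → pose (2.1464, -2.3536, -2.3562)
step 2: θ'=-1.2312 (R=2.0000) → pose (1.6749, -4.4340, -1.2312)
step 3: θ'=-3.4812 (R=-0.8333) → pose (0.6116, -5.4973, -3.4812)
step 4: θ'=-4.2312 (R=2.6667) → pose (2.0871, -6.7775, -4.2312)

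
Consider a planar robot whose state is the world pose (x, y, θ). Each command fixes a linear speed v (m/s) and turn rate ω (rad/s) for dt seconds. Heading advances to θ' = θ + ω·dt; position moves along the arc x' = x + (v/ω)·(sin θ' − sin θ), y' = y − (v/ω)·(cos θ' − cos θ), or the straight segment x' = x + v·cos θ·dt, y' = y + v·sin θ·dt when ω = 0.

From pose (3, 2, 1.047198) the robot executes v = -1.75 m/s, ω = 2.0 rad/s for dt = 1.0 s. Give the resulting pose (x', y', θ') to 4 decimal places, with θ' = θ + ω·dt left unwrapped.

(3.6753, 0.6914, 3.0472)

θ' = 1.0472 + 2.0·1.0 = 3.0472
R = v/ω = -1.75/2.0 = -0.8750
x' = 3 + -0.8750·(sin 3.0472 − sin 1.0472) = 3.6753
y' = 2 − -0.8750·(cos 3.0472 − cos 1.0472) = 0.6914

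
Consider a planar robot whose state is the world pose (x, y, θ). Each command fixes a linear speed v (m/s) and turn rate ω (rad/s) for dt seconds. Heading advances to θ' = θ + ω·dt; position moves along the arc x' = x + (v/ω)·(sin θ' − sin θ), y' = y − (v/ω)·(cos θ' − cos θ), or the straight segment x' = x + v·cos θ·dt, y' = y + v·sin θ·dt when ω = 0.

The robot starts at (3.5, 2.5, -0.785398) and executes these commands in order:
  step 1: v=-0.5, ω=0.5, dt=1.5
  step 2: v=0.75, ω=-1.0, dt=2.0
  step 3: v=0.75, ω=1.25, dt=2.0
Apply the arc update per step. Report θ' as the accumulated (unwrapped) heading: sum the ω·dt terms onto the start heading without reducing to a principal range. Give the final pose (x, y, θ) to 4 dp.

(4.2775, 0.9014, 0.4646)

step 1: θ'=-0.0354 (R=-1.0000) → pose (2.8283, 2.7923, -0.0354)
step 2: θ'=-2.0354 (R=-0.7500) → pose (3.4722, 1.7067, -2.0354)
step 3: θ'=0.4646 (R=0.6000) → pose (4.2775, 0.9014, 0.4646)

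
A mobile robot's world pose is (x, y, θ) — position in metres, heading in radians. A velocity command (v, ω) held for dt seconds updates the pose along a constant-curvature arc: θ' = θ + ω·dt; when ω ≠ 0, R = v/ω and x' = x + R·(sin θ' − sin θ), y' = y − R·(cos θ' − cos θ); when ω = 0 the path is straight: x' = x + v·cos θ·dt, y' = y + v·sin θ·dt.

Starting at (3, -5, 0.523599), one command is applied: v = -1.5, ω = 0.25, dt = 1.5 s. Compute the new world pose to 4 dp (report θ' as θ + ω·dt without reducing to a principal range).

(1.3053, -6.4599, 0.8986)

θ' = 0.5236 + 0.25·1.5 = 0.8986
R = v/ω = -1.5/0.25 = -6.0000
x' = 3 + -6.0000·(sin 0.8986 − sin 0.5236) = 1.3053
y' = -5 − -6.0000·(cos 0.8986 − cos 0.5236) = -6.4599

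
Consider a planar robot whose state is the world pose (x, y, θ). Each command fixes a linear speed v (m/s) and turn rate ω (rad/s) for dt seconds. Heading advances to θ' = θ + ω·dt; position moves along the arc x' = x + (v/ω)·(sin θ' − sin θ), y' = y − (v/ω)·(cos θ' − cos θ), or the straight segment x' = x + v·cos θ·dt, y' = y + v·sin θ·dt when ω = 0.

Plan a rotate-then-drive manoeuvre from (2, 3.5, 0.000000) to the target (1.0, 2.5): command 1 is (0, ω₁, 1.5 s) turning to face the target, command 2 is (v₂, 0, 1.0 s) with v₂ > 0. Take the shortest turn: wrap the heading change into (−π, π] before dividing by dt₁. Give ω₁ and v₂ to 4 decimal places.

ω₁ = -1.5708, v₂ = 1.4142

heading to target = atan2(2.5−3.5, 1−2) = -2.3562
Δθ = wrap(-2.3562 − 0.0000) = -2.3562; ω₁ = Δθ/dt₁ = -1.5708
distance = √((1−2)² + (2.5−3.5)²) = 1.4142; v₂ = distance/dt₂ = 1.4142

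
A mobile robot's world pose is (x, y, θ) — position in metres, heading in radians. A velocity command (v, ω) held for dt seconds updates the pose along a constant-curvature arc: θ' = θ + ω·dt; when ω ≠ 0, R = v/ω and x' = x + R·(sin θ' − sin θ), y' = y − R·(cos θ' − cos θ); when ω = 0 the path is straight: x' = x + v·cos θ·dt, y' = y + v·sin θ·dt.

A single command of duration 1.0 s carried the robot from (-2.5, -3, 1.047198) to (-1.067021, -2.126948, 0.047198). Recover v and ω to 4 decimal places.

v = 1.7500, ω = -1.0000

Δθ = 0.047198 − 1.047198 = -1.000000
ω = Δθ/dt = -1.000000/1.0 = -1.0000
R = Δx/(sin θ' − sin θ) = -1.7500
v = R·ω = -1.7500·-1.0000 = 1.7500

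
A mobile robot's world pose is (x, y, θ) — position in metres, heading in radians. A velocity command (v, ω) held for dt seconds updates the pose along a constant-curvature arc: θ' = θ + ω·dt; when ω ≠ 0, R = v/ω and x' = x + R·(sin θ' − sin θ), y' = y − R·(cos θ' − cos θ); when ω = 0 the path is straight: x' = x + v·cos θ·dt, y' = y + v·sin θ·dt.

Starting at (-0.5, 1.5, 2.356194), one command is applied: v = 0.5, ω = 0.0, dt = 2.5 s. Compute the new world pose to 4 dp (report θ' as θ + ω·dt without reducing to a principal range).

(-1.3839, 2.3839, 2.3562)

θ' = 2.3562 + 0.0·2.5 = 2.3562
ω = 0 → straight: x' = -0.5 + 0.5·cos(2.3562)·2.5 = -1.3839
y' = 1.5 + 0.5·sin(2.3562)·2.5 = 2.3839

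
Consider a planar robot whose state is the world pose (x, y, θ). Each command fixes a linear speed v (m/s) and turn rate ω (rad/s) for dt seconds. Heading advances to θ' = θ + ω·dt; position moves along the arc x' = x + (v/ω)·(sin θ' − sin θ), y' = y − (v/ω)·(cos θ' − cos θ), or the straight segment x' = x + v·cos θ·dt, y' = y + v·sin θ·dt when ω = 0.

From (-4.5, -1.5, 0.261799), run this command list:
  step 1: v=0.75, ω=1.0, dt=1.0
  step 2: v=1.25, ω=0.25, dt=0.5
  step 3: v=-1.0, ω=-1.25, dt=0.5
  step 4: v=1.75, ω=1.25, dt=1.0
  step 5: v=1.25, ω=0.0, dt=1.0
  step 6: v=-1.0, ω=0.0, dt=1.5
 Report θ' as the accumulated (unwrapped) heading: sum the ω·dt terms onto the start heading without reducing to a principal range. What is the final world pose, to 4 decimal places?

step 1: θ'=1.2618 (R=0.7500) → pose (-3.9796, -1.0036, 1.2618)
step 2: θ'=1.3868 (R=5.0000) → pose (-3.8272, -0.3979, 1.3868)
step 3: θ'=0.7618 (R=0.8000) → pose (-4.0615, -0.8304, 0.7618)
step 4: θ'=2.0118 (R=1.4000) → pose (-3.7618, 0.7802, 2.0118)
step 5: θ'=2.0118 (straight) → pose (-4.2954, 1.9106, 2.0118)
step 6: θ'=2.0118 (straight) → pose (-3.6551, 0.5541, 2.0118)

(-3.6551, 0.5541, 2.0118)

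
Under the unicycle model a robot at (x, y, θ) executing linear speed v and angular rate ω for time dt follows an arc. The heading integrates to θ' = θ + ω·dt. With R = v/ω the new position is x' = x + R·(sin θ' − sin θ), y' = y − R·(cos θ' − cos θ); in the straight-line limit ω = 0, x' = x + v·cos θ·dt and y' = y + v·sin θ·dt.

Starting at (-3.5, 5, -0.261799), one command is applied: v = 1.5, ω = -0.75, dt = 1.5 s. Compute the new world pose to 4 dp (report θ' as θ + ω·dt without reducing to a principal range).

θ' = -0.2618 + -0.75·1.5 = -1.3868
R = v/ω = 1.5/-0.75 = -2.0000
x' = -3.5 + -2.0000·(sin -1.3868 − sin -0.2618) = -2.0514
y' = 5 − -2.0000·(cos -1.3868 − cos -0.2618) = 3.4341

(-2.0514, 3.4341, -1.3868)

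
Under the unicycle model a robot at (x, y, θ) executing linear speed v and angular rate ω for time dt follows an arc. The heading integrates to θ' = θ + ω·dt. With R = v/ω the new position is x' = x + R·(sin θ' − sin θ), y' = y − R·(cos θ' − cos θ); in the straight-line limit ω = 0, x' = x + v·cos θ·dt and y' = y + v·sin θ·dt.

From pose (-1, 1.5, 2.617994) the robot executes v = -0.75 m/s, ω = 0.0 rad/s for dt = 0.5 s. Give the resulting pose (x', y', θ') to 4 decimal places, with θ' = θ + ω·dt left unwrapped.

θ' = 2.6180 + 0.0·0.5 = 2.6180
ω = 0 → straight: x' = -1 + -0.75·cos(2.6180)·0.5 = -0.6752
y' = 1.5 + -0.75·sin(2.6180)·0.5 = 1.3125

(-0.6752, 1.3125, 2.6180)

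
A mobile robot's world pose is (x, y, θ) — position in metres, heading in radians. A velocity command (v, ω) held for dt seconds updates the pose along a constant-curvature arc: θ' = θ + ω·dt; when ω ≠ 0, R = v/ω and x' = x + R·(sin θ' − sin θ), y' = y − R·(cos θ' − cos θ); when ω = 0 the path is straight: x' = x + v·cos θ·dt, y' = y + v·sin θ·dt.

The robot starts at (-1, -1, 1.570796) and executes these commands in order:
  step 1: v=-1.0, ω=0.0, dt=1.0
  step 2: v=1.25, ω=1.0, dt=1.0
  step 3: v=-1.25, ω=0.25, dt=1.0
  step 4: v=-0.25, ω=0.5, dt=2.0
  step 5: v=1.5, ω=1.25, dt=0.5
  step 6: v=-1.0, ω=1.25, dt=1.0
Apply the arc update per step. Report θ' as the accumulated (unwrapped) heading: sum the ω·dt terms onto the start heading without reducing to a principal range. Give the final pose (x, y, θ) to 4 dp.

step 1: θ'=1.5708 (straight) → pose (-1.0000, -2.0000, 1.5708)
step 2: θ'=2.5708 (R=1.2500) → pose (-1.5746, -0.9482, 2.5708)
step 3: θ'=2.8208 (R=-5.0000) → pose (-0.4497, -1.4857, 2.8208)
step 4: θ'=3.8208 (R=-0.5000) → pose (0.0220, -1.4003, 3.8208)
step 5: θ'=4.4458 (R=1.2000) → pose (-0.3818, -2.0178, 4.4458)
step 6: θ'=5.6958 (R=-0.8000) → pose (-0.7102, -1.1412, 5.6958)

(-0.7102, -1.1412, 5.6958)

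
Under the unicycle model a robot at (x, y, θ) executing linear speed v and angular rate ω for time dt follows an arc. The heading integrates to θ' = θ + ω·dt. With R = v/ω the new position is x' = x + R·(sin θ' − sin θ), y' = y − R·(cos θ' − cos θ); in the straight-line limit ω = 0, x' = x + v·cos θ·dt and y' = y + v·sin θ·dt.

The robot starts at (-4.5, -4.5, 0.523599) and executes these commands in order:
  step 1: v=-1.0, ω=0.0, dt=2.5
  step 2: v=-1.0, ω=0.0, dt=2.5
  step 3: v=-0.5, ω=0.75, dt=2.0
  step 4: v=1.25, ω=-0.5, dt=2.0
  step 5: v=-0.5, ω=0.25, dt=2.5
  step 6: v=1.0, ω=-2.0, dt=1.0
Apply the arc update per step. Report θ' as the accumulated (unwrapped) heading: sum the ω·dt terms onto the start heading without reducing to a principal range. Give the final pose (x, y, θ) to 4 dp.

(-8.5986, -6.1623, -0.3514)

step 1: θ'=0.5236 (straight) → pose (-6.6651, -5.7500, 0.5236)
step 2: θ'=0.5236 (straight) → pose (-8.8301, -7.0000, 0.5236)
step 3: θ'=2.0236 (R=-0.6667) → pose (-9.0963, -7.8690, 2.0236)
step 4: θ'=1.0236 (R=-2.5000) → pose (-8.9832, -5.4746, 1.0236)
step 5: θ'=1.6486 (R=-2.0000) → pose (-9.2692, -6.6706, 1.6486)
step 6: θ'=-0.3514 (R=-0.5000) → pose (-8.5986, -6.1623, -0.3514)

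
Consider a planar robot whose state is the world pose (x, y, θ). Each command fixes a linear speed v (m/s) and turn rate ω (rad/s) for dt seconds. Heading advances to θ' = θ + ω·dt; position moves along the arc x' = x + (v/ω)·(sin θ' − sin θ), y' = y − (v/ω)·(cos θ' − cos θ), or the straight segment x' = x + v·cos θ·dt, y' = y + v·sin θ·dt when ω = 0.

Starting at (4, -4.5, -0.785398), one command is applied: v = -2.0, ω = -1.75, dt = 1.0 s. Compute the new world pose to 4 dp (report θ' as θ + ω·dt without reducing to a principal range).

(4.1570, -2.7527, -2.5354)

θ' = -0.7854 + -1.75·1.0 = -2.5354
R = v/ω = -2.0/-1.75 = 1.1429
x' = 4 + 1.1429·(sin -2.5354 − sin -0.7854) = 4.1570
y' = -4.5 − 1.1429·(cos -2.5354 − cos -0.7854) = -2.7527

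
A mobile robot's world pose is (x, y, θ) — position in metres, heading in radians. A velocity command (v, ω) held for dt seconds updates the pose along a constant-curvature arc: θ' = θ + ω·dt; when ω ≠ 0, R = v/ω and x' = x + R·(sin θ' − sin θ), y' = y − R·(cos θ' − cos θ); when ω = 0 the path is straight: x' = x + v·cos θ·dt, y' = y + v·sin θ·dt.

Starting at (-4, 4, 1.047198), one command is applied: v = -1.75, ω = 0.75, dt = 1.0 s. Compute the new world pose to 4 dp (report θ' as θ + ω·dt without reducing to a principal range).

(-4.2531, 2.3096, 1.7972)

θ' = 1.0472 + 0.75·1.0 = 1.7972
R = v/ω = -1.75/0.75 = -2.3333
x' = -4 + -2.3333·(sin 1.7972 − sin 1.0472) = -4.2531
y' = 4 − -2.3333·(cos 1.7972 − cos 1.0472) = 2.3096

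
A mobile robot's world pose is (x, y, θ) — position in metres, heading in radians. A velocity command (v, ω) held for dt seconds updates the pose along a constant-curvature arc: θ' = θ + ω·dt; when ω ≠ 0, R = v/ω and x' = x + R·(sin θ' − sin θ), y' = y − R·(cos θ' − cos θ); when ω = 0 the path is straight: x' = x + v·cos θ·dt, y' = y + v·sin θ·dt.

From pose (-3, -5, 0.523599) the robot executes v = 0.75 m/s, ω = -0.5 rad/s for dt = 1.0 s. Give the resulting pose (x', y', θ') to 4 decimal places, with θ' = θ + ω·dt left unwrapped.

θ' = 0.5236 + -0.5·1.0 = 0.0236
R = v/ω = 0.75/-0.5 = -1.5000
x' = -3 + -1.5000·(sin 0.0236 − sin 0.5236) = -2.2854
y' = -5 − -1.5000·(cos 0.0236 − cos 0.5236) = -4.7995

(-2.2854, -4.7995, 0.0236)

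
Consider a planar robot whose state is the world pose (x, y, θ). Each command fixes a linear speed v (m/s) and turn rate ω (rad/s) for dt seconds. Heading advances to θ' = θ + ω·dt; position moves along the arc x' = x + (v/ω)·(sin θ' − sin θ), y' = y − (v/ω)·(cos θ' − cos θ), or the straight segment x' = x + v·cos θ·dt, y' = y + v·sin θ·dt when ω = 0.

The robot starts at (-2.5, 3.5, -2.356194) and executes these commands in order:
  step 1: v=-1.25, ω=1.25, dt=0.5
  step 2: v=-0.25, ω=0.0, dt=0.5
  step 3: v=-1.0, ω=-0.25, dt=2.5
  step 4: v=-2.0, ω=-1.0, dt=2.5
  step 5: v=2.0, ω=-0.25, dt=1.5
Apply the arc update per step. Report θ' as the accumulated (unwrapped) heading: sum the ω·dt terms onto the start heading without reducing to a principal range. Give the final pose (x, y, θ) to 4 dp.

(3.2839, 7.4798, -5.2312)

step 1: θ'=-1.7312 (R=-1.0000) → pose (-2.2199, 4.0474, -1.7312)
step 2: θ'=-1.7312 (straight) → pose (-2.2000, 4.1708, -1.7312)
step 3: θ'=-2.3562 (R=4.0000) → pose (-1.0798, 6.3604, -2.3562)
step 4: θ'=-4.8562 (R=2.0000) → pose (2.3138, 4.6595, -4.8562)
step 5: θ'=-5.2312 (R=-8.0000) → pose (3.2839, 7.4798, -5.2312)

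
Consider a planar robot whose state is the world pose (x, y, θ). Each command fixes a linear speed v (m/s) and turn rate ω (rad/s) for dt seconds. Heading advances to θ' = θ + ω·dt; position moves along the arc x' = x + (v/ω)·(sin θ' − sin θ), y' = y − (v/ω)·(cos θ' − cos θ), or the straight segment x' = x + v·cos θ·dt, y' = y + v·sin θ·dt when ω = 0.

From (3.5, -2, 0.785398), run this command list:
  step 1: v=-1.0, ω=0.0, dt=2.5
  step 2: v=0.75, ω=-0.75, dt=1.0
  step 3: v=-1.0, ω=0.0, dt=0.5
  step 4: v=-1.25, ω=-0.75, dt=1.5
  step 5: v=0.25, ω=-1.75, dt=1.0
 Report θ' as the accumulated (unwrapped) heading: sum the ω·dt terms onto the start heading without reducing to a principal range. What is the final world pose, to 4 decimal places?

step 1: θ'=0.7854 (straight) → pose (1.7322, -3.7678, 0.7854)
step 2: θ'=0.0354 (R=-1.0000) → pose (2.4039, -3.4755, 0.0354)
step 3: θ'=0.0354 (straight) → pose (1.9043, -3.4932, 0.0354)
step 4: θ'=-1.0896 (R=1.6667) → pose (0.3679, -2.5990, -1.0896)
step 5: θ'=-2.8396 (R=-0.1429) → pose (0.2837, -2.8015, -2.8396)

(0.2837, -2.8015, -2.8396)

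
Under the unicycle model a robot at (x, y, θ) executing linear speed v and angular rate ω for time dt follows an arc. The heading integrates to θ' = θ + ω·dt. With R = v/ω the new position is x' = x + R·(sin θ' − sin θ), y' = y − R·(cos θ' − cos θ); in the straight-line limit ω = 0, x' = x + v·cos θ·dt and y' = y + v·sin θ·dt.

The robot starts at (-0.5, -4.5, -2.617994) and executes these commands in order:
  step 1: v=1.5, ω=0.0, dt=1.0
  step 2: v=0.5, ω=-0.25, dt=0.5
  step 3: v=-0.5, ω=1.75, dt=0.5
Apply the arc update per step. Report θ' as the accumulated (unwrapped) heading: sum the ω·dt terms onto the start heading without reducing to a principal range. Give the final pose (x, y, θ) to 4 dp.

step 1: θ'=-2.6180 (straight) → pose (-1.7990, -5.2500, -2.6180)
step 2: θ'=-2.7430 (R=-2.0000) → pose (-2.0228, -5.3612, -2.7430)
step 3: θ'=-1.8680 (R=-0.2857) → pose (-1.8605, -5.1815, -1.8680)

(-1.8605, -5.1815, -1.8680)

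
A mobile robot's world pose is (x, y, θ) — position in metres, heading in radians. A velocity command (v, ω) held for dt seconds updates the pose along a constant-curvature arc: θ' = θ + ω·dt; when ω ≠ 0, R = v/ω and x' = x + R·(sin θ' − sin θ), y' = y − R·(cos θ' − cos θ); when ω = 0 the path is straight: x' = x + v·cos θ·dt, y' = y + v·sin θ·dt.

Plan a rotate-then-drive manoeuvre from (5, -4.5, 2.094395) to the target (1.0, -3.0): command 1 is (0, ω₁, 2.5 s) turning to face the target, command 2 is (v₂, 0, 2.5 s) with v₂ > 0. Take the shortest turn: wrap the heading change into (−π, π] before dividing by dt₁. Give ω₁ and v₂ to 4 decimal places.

ω₁ = 0.2754, v₂ = 1.7088

heading to target = atan2(-3−-4.5, 1−5) = 2.7828
Δθ = wrap(2.7828 − 2.0944) = 0.6884; ω₁ = Δθ/dt₁ = 0.2754
distance = √((1−5)² + (-3−-4.5)²) = 4.2720; v₂ = distance/dt₂ = 1.7088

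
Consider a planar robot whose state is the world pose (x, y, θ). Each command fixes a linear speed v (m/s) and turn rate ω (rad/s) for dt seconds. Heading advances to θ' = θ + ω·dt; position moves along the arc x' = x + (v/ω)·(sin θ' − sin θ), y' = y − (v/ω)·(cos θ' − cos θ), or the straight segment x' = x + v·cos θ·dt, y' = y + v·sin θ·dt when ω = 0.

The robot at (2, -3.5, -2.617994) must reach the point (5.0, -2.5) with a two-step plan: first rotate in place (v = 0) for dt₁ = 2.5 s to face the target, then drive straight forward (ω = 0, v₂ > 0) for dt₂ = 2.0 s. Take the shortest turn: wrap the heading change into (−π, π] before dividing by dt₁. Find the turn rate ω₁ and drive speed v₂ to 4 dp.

heading to target = atan2(-2.5−-3.5, 5−2) = 0.3218
Δθ = wrap(0.3218 − -2.6180) = 2.9397; ω₁ = Δθ/dt₁ = 1.1759
distance = √((5−2)² + (-2.5−-3.5)²) = 3.1623; v₂ = distance/dt₂ = 1.5811

ω₁ = 1.1759, v₂ = 1.5811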